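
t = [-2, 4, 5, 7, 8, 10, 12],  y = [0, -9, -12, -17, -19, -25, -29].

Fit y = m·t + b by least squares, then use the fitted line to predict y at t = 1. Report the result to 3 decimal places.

ŷ = -4.593

Sums needed: Σt·t = 402, Σt = 44, Σ1 = 7.
Right-hand side: Σt·y = -965, Σy = -111.
Normal equations: [[402, 44]; [44, 7]]·[m, b]ᵀ = [-965, -111]ᵀ.
Determinant 402·7 − 44² = 878.
m = ((-965)·7 − 44·(-111))/878 = -1871/878; b = (402·(-111) − 44·(-965))/878 = -1081/439.
At t = 1: ŷ = (-1871/878)·(1) + (-1081/439)·(1) = -4033/878.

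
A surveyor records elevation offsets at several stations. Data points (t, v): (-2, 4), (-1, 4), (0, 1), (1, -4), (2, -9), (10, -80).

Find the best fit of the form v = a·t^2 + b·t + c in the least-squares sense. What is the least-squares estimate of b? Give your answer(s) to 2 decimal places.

With design matrix X, XᵀX = [[10034, 1000, 110]; [1000, 110, 10]; [110, 10, 6]] and Xᵀv = [-8020, -834, -84]ᵀ.
Inverting the 3×3 Gram matrix, [a, b, c]ᵀ = [-815/1743, -29146/8715, 85/581]ᵀ.

b = -3.34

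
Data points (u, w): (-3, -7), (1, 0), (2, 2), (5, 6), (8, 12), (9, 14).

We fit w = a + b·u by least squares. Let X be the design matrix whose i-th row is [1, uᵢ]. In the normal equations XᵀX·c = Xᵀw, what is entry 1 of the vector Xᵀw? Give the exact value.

27

Entry 1 ↔ basis 1, so (Xᵀw)_{1} = Σᵢ wᵢ = (1)·(-7) + (1)·(0) + (1)·(2) + (1)·(6) + (1)·(12) + (1)·(14) = 27.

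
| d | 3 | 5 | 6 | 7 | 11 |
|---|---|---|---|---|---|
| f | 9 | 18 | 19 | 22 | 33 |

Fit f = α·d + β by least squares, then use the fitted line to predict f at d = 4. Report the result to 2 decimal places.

f̂ = 13.27

Sums needed: Σd·d = 240, Σd = 32, Σ1 = 5.
And Σd·f = 748, Σf = 101.
So AᵀA·[α, β]ᵀ = Aᵀf: [[240, 32]; [32, 5]]·[α, β]ᵀ = [748, 101]ᵀ.
Determinant 240·5 − 32² = 176.
α = (748·5 − 32·101)/176 = 127/44; β = (240·101 − 32·748)/176 = 19/11.
At d = 4: f̂ = (127/44)·(4) + (19/11)·(1) = 146/11.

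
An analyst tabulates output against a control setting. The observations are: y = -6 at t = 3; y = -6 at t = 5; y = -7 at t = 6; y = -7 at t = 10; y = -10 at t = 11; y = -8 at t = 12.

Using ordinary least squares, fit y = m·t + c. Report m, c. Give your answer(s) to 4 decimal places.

m = -0.3192, c = -4.8329

Normal-equation sums: Σt·t = 435, Σt = 47, Σ1 = 6.
And Σt·y = -366, Σy = -44.
Normal equations: [[435, 47]; [47, 6]]·[m, c]ᵀ = [-366, -44]ᵀ.
det = 435·6 − 47² = 401.
m = ((-366)·6 − 47·(-44))/401 = -128/401; c = (435·(-44) − 47·(-366))/401 = -1938/401.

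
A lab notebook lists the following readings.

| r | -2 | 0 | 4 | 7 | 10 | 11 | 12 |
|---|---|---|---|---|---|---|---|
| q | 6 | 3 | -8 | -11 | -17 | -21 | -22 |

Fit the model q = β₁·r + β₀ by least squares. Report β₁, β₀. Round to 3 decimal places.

β₁ = -2.011, β₀ = 2.066

Forming AᵀA = [[434, 42]; [42, 7]] and Aᵀq = [-786, -70]ᵀ gives AᵀA·[β₁, β₀]ᵀ = Aᵀq.
Δ = 434·7 − 42² = 1274.
β₁ = ((-786)·7 − 42·(-70))/1274 = -183/91; β₀ = (434·(-70) − 42·(-786))/1274 = 188/91.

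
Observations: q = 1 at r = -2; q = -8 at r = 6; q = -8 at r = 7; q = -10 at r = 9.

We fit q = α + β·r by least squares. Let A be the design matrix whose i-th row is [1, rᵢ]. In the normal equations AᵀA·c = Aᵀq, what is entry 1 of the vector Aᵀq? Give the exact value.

Entry 1 ↔ basis 1, so (Aᵀq)_{1} = Σᵢ qᵢ = (1)·(1) + (1)·(-8) + (1)·(-8) + (1)·(-10) = -25.

-25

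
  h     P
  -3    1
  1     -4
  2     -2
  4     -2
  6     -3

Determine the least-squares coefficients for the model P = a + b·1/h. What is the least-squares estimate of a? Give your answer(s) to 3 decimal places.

a = -0.944

Compute the Gram sums: Σ1 = 5, Σ1/h = 19/12, Σ1/h·1/h = 209/144.
For MᵀP: ΣP = -10, Σ1/h·P = -19/3.
Normal equations: [[5, 19/12]; [19/12, 209/144]]·[a, b]ᵀ = [-10, -19/3]ᵀ.
det = 5·(209/144) − (19/12)² = 19/4.
a = ((-10)·(209/144) − (19/12)·(-19/3))/(19/4) = -17/18; b = (5·(-19/3) − (19/12)·(-10))/(19/4) = -10/3.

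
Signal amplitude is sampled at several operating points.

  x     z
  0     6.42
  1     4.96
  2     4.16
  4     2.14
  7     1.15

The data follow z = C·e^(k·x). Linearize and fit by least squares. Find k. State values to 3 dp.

k = -0.251

Let Y = ln z. Fitting Y = k·x + ln C by least squares:
AᵀA = [[70.0000, 14.0000]; [14.0000, 5]], rhs = [8.4740, 5.7869]ᵀ  (here Σx = 14.0000, Σ(x)² = 70.0000, Σln z = 5.7869, Σx·ln z = 8.4740).
Solving (det = 154.0000): k = -0.25095, ln C = 1.86005.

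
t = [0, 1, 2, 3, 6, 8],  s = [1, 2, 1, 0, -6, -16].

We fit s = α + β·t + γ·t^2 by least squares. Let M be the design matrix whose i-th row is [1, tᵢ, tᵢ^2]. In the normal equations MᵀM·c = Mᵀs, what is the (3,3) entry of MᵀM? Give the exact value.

Row 3 ↔ basis t^2, column 3 ↔ basis t^2, so (MᵀM)_{3,3} = Σᵢ (t^2)·(t^2) = (0)·(0) + (1)·(1) + (4)·(4) + (9)·(9) + (36)·(36) + (64)·(64) = 5490.

5490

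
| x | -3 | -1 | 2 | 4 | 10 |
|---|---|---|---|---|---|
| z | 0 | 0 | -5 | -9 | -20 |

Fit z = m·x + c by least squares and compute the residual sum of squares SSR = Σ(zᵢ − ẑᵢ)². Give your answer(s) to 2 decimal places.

SSR = 7.73

Compute the Gram sums: Σx·x = 130, Σx = 12, Σ1 = 5.
And Σx·z = -246, Σz = -34.
Normal equations: [[130, 12]; [12, 5]]·[m, c]ᵀ = [-246, -34]ᵀ.
det = 130·5 − 12² = 506.
m = ((-246)·5 − 12·(-34))/506 = -411/253; c = (130·(-34) − 12·(-246))/506 = -734/253.
Residuals: -499/253, 323/253, 291/253, 101/253, -216/253; SSR = 1956/253.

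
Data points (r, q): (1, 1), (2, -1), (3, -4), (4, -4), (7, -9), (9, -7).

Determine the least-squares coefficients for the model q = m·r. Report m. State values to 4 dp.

m = -0.9688

MᵀM·[m]ᵀ = Mᵀq reads: 160·m = -155.
(Σr·r = 160, Σr·q = -155.)
m = (-155)/160 = -0.96875.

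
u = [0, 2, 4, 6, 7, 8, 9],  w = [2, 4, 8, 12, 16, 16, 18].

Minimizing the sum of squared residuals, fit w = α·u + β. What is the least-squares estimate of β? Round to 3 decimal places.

With design matrix X, XᵀX = [[250, 36]; [36, 7]] and Xᵀw = [514, 76]ᵀ.
det = 250·7 − 36² = 454.
α = (514·7 − 36·76)/454 = 431/227; β = (250·76 − 36·514)/454 = 248/227.

β = 1.093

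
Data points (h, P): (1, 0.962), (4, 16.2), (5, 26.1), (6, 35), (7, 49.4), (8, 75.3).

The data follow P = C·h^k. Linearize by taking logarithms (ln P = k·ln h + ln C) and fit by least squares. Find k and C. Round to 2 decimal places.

k = 2.05, C = 0.95

With ln Pᵢ as the transformed response and ln hᵢ as the regressor:
Σln h = 8.8128, Σ(ln h)² = 15.8331, Σln P = 17.7850, Σln h·ln P = 32.0563.
Normal system: [[15.8331, 8.8128]; [8.8128, 6]]·[k, ln C]ᵀ = [32.0563, 17.7850]ᵀ.
Slope k = (n·Σln h·ln P − Σln h·Σln P)/(n·Σ(ln h)² − (Σln h)²) = (6·32.0563 − 8.8128·17.7850)/17.3327 = 2.05400; ln C = (Σln P − k·Σln h)/n = -0.05277, so C = exp(-0.05277) = 0.94860.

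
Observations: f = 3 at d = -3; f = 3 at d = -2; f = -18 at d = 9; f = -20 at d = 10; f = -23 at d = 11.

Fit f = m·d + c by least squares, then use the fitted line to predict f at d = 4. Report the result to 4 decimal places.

Compute the Gram sums: Σd·d = 315, Σd = 25, Σ1 = 5.
For Mᵀf: Σd·f = -630, Σf = -55.
det = 315·5 − 25² = 950.
m = ((-630)·5 − 25·(-55))/950 = -71/38; c = (315·(-55) − 25·(-630))/950 = -63/38.
At d = 4: f̂ = (-71/38)·(4) + (-63/38)·(1) = -347/38.

f̂ = -9.1316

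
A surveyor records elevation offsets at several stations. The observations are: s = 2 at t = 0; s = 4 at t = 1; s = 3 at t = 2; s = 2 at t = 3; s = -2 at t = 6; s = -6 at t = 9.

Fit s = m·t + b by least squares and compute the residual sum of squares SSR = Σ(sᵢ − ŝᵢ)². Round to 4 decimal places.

Setting ∂/∂m … = 0 gives: 131·m + 21·b = -50;  21·m + 6·b = 3.
(Σt·t = 131, Σt = 21, Σ1 = 6, Σt·s = -50, Σs = 3.)
Determinant 131·6 − 21² = 345.
m = ((-50)·6 − 21·3)/345 = -121/115; b = (131·3 − 21·(-50))/345 = 481/115.
Residuals: -251/115, 20/23, 106/115, 112/115, 3/23, -82/115; SSR = 902/115.

SSR = 7.8435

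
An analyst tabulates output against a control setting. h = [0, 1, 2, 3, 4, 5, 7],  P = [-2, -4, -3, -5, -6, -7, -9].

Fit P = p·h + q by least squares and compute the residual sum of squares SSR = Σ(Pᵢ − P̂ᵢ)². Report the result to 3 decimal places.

Sums needed: Σh·h = 104, Σh = 22, Σ1 = 7.
And Σh·P = -147, ΣP = -36.
Normal equations: [[104, 22]; [22, 7]]·[p, q]ᵀ = [-147, -36]ᵀ.
Δ = 104·7 − 22² = 244.
p = ((-147)·7 − 22·(-36))/244 = -237/244; q = (104·(-36) − 22·(-147))/244 = -255/122.
Residuals: 11/122, -229/244, 63/61, 1/244, -3/122, -13/244, -27/244; SSR = 481/244.

SSR = 1.971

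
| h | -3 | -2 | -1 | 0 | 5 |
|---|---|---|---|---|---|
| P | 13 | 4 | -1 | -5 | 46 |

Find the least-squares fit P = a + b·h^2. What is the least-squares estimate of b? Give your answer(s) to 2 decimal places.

b = 2.00

Entries of MᵀM: Σ1 = 5, Σh^2 = 39, Σh^2·h^2 = 723.
Moment sums: ΣP = 57, Σh^2·P = 1282.
Normal equations: [[5, 39]; [39, 723]]·[a, b]ᵀ = [57, 1282]ᵀ.
Eliminating b: 723·(row 1) − 39·(row 2) gives 2094·a = 723·57 − 39·1282 = -8787, so a = -2929/698.
Then b = (1282 − 39·(-2929/698))/723 = 4187/2094.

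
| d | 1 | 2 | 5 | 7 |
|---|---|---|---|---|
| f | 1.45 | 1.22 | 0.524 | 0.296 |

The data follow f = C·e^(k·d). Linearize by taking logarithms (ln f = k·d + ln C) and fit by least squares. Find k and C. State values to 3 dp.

k = -0.270, C = 1.989

With ln fᵢ as the transformed response and dᵢ as the regressor:
Σd = 15.0000, Σ(d)² = 79.0000, Σln f = -1.2932, Σd·ln f = -10.9838.
Equations: 79.0000·k + 15.0000·ln C = -10.9838;  15.0000·k + 4·ln C = -1.2932.
Δ = 79.0000·4 − (15.0000)² = 91.0000; k = (-10.9838·4 − 15.0000·-1.2932)/91.0000 = -0.26963, ln C = (79.0000·-1.2932 − 15.0000·-10.9838)/91.0000 = 0.68781, so C = exp(0.68781) = 1.98936.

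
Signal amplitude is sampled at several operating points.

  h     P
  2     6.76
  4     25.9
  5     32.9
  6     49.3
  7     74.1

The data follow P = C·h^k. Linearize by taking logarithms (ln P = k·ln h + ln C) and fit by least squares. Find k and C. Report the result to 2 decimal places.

With ln Pᵢ as the transformed response and ln hᵢ as the regressor:
Σln h = 7.4265, Σ(ln h)² = 11.9895, Σln P = 16.8621, Σln h·ln P = 26.8206.
Equations: 11.9895·k + 7.4265·ln C = 26.8206;  7.4265·k + 5·ln C = 16.8621.
Slope k = (n·Σln h·ln P − Σln h·Σln P)/(n·Σ(ln h)² − (Σln h)²) = (5·26.8206 − 7.4265·16.8621)/4.7940 = 1.85145; ln C = (Σln P − k·Σln h)/n = 0.62243, so C = exp(0.62243) = 1.86345.

k = 1.85, C = 1.86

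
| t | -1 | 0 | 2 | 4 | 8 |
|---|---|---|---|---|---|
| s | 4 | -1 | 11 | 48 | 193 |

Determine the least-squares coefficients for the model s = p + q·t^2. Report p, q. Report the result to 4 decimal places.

p = -0.3547, q = 3.0209

Setting ∂/∂p … = 0 gives: 5·p + 85·q = 255;  85·p + 4369·q = 13168.
(Σ1 = 5, Σt^2 = 85, Σt^2·t^2 = 4369, Σs = 255, Σt^2·s = 13168.)
det = 5·4369 − 85² = 14620.
p = (255·4369 − 85·13168)/14620 = -61/172; q = (5·13168 − 85·255)/14620 = 8833/2924.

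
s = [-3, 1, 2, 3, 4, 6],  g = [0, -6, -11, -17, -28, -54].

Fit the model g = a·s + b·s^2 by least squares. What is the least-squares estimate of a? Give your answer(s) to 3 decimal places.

From the data, Σs·s = 75, Σs·s^2 = 289, Σs^2·s^2 = 1731.
Moment sums: Σs·g = -515, Σs^2·g = -2595.
Normal equations: [[75, 289]; [289, 1731]]·[a, b]ᵀ = [-515, -2595]ᵀ.
Δ = 75·1731 − 289² = 46304.
a = ((-515)·1731 − 289·(-2595))/46304 = -70755/23152; b = (75·(-2595) − 289·(-515))/46304 = -22895/23152.

a = -3.056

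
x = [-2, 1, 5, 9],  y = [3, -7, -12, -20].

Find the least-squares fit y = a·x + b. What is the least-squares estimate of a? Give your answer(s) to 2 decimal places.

a = -1.98

With design matrix M, MᵀM = [[111, 13]; [13, 4]] and Mᵀy = [-253, -36]ᵀ.
Δ = 111·4 − 13² = 275.
a = ((-253)·4 − 13·(-36))/275 = -544/275; b = (111·(-36) − 13·(-253))/275 = -707/275.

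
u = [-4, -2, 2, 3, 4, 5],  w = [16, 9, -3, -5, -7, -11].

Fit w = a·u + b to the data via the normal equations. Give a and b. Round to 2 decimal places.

a = -2.92, b = 3.72

From the data, Σu·u = 74, Σu = 8, Σ1 = 6.
For Mᵀw: Σu·w = -186, Σw = -1.
MᵀM·[a, b]ᵀ = Mᵀw becomes [[74, 8]; [8, 6]]·[a, b]ᵀ = [-186, -1]ᵀ.
det = 74·6 − 8² = 380.
a = ((-186)·6 − 8·(-1))/380 = -277/95; b = (74·(-1) − 8·(-186))/380 = 707/190.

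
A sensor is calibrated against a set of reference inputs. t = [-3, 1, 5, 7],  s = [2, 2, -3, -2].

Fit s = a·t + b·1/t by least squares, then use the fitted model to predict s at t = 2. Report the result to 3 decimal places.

ŝ = 0.047

Forming MᵀM = [[84, 4]; [4, 12916/11025]] and Mᵀs = [-33, 47/105]ᵀ gives MᵀM·[a, b]ᵀ = Mᵀs.
Eliminating b: (12916/11025)·(row 1) − 4·(row 2) gives (43264/525)·a = (12916/11025)·(-33) − 4·(47/105) = -49552/1225, so a = -9291/18928.
Then b = ((47/105) − 4·(-9291/18928))/(12916/11025) = 5565/2704.
At t = 2: ŝ = (-9291/18928)·(2) + (5565/2704)·(1/2) = 1791/37856.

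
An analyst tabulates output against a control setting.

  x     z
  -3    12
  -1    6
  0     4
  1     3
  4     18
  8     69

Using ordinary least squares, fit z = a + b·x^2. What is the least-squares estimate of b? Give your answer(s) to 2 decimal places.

From the data, Σ1 = 6, Σx^2 = 91, Σx^2·x^2 = 4435.
For Aᵀz: Σz = 112, Σx^2·z = 4821.
So AᵀA·[a, b]ᵀ = Aᵀz: [[6, 91]; [91, 4435]]·[a, b]ᵀ = [112, 4821]ᵀ.
Determinant 6·4435 − 91² = 18329.
a = (112·4435 − 91·4821)/18329 = 58009/18329; b = (6·4821 − 91·112)/18329 = 18734/18329.

b = 1.02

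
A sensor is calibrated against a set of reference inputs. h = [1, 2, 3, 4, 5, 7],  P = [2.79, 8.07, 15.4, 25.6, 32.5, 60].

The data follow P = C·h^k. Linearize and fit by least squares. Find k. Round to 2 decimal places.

k = 1.57

Linearized form: ln P = k·ln h + ln C. From the 6 transformed points,
AᵀA = [[9.9861, 6.7334]; [6.7334, 6]], rhs = [22.5167, 16.6667]ᵀ  (here Σln h = 6.7334, Σ(ln h)² = 9.9861, Σln P = 16.6667, Σln h·ln P = 22.5167).
Slope k = (n·Σln h·ln P − Σln h·Σln P)/(n·Σ(ln h)² − (Σln h)²) = (6·22.5167 − 6.7334·16.6667)/14.5777 = 1.56925; ln C = (Σln P − k·Σln h)/n = 1.01672.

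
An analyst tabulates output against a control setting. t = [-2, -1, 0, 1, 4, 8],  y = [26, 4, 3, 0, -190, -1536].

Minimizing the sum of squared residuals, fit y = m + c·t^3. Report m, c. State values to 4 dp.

m = 2.2464, c = -3.0044

XᵀX·[m, c]ᵀ = Xᵀy reads: 6·m + 568·c = -1693;  568·m + 266306·c = -798804.
Eliminating c: 266306·(row 1) − 568·(row 2) gives 1275212·m = 266306·(-1693) − 568·(-798804) = 2864614, so m = 1432307/637606.
Then c = ((-798804) − 568·(1432307/637606))/266306 = -957800/318803.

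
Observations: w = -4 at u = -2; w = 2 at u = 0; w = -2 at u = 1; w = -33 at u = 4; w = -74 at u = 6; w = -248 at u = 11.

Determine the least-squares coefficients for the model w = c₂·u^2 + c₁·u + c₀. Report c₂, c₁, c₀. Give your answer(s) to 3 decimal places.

MᵀM·[c₂, c₁, c₀]ᵀ = Mᵀw reads: 16210·c₂ + 1604·c₁ + 178·c₀ = -33218;  1604·c₂ + 178·c₁ + 20·c₀ = -3298;  178·c₂ + 20·c₁ + 6·c₀ = -359.
Inverting the 3×3 Gram matrix, [c₂, c₁, c₀]ᵀ = [-194393/97676, -19723/24419, 185685/97676]ᵀ.

c₂ = -1.990, c₁ = -0.808, c₀ = 1.901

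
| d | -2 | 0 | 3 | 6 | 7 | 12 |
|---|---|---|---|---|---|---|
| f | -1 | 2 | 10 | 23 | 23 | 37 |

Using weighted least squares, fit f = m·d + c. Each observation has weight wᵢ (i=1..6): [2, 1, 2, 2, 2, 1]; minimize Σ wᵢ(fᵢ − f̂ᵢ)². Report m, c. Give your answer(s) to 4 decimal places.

The normal equations are: 340·m + 40·c = 1106;  40·m + 10·c = 149.
(Σwᵢ·d·d = 340, Σwᵢ·d = 40, Σwᵢ·1 = 10, Σwᵢ·d·f = 1106, Σwᵢ·f = 149.)
Δ = 340·10 − 40² = 1800.
m = (1106·10 − 40·149)/1800 = 17/6; c = (340·149 − 40·1106)/1800 = 107/30.

m = 2.8333, c = 3.5667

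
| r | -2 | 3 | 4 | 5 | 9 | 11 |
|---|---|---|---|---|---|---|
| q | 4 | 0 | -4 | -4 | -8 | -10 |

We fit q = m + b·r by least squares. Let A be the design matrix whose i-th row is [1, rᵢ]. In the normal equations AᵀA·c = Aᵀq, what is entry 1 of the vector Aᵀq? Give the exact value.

Entry 1 ↔ basis 1, so (Aᵀq)_{1} = Σᵢ qᵢ = (1)·(4) + (1)·(0) + (1)·(-4) + (1)·(-4) + (1)·(-8) + (1)·(-10) = -22.

-22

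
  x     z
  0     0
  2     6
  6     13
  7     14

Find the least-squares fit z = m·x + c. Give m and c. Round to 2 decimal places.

With design matrix M, MᵀM = [[89, 15]; [15, 4]] and Mᵀz = [188, 33]ᵀ.
Eliminating c: 4·(row 1) − 15·(row 2) gives 131·m = 4·188 − 15·33 = 257, so m = 257/131.
Then c = (33 − 15·(257/131))/4 = 117/131.

m = 1.96, c = 0.89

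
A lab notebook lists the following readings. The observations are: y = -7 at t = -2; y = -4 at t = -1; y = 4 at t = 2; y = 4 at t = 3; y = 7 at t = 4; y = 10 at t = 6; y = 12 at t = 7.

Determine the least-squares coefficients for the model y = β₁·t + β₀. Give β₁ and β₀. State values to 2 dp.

Normal-equation sums: Σt·t = 119, Σt = 19, Σ1 = 7.
Moment sums: Σt·y = 210, Σy = 26.
AᵀA·[β₁, β₀]ᵀ = Aᵀy becomes [[119, 19]; [19, 7]]·[β₁, β₀]ᵀ = [210, 26]ᵀ.
Determinant 119·7 − 19² = 472.
β₁ = (210·7 − 19·26)/472 = 122/59; β₀ = (119·26 − 19·210)/472 = -112/59.

β₁ = 2.07, β₀ = -1.90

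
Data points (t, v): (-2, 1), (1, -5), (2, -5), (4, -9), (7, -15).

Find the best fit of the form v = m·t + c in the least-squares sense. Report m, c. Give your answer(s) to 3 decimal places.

From the data, Σt·t = 74, Σt = 12, Σ1 = 5.
Moment sums: Σt·v = -158, Σv = -33.
XᵀX·[m, c]ᵀ = Xᵀv becomes [[74, 12]; [12, 5]]·[m, c]ᵀ = [-158, -33]ᵀ.
Eliminating c: 5·(row 1) − 12·(row 2) gives 226·m = 5·(-158) − 12·(-33) = -394, so m = -197/113.
Then c = ((-33) − 12·(-197/113))/5 = -273/113.

m = -1.743, c = -2.416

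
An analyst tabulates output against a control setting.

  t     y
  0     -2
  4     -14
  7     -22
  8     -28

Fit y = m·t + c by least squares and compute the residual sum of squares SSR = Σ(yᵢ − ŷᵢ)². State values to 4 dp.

Compute the Gram sums: Σt·t = 129, Σt = 19, Σ1 = 4.
And Σt·y = -434, Σy = -66.
So XᵀX·[m, c]ᵀ = Xᵀy: [[129, 19]; [19, 4]]·[m, c]ᵀ = [-434, -66]ᵀ.
Eliminating c: 4·(row 1) − 19·(row 2) gives 155·m = 4·(-434) − 19·(-66) = -482, so m = -482/155.
Then c = ((-66) − 19·(-482/155))/4 = -268/155.
Residuals: -42/155, 26/155, 232/155, -216/155; SSR = 664/155.

SSR = 4.2839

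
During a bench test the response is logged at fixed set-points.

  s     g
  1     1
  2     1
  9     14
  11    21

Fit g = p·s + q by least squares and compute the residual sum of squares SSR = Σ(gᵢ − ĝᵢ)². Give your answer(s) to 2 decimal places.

SSR = 6.68

MᵀM·[p, q]ᵀ = Mᵀg reads: 207·p + 23·q = 360;  23·p + 4·q = 37.
(Σs·s = 207, Σs = 23, Σ1 = 4, Σs·g = 360, Σg = 37.)
Eliminating q: 4·(row 1) − 23·(row 2) gives 299·p = 4·360 − 23·37 = 589, so p = 589/299.
Then q = (37 − 23·(589/299))/4 = -27/13.
Residuals: 331/299, -258/299, -38/23, 421/299; SSR = 1998/299.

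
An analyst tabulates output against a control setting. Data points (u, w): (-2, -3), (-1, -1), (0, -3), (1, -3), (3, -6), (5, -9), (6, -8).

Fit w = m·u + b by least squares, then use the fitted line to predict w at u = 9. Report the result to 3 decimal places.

ŵ = -11.343

The normal system XᵀX·[m, b]ᵀ = Xᵀw is [[76, 12]; [12, 7]]·[m, b]ᵀ = [-107, -33]ᵀ.
Δ = 76·7 − 12² = 388.
m = ((-107)·7 − 12·(-33))/388 = -353/388; b = (76·(-33) − 12·(-107))/388 = -306/97.
At u = 9: ŵ = (-353/388)·(9) + (-306/97)·(1) = -4401/388.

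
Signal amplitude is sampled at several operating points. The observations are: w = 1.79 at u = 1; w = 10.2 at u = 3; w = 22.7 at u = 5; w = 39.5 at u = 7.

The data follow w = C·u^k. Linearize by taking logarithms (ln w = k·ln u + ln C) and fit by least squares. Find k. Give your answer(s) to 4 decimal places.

k = 1.5864

Taking logs, ln w = k·ln u + ln C, so regress ln w on ln u.
XᵀX = [[7.5838, 4.6540]; [4.6540, 4]], rhs = [14.7304, 9.7033]ᵀ  (here Σln u = 4.6540, Σ(ln u)² = 7.5838, Σln w = 9.7033, Σln u·ln w = 14.7304).
Slope k = (n·Σln u·ln w − Σln u·Σln w)/(n·Σ(ln u)² − (Σln u)²) = (4·14.7304 − 4.6540·9.7033)/8.6759 = 1.58635; ln C = (Σln w − k·Σln u)/n = 0.58011.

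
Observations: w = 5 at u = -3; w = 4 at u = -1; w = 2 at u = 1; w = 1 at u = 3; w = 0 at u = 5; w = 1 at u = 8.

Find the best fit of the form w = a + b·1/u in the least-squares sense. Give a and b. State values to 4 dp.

From the data, Σ1 = 6, Σ1/u = 13/40, Σ1/u·1/u = 32801/14400.
For Mᵀw: Σw = 13, Σ1/u·w = -77/24.
Eliminating b: (32801/14400)·(row 1) − (13/40)·(row 2) gives (13019/960)·a = (32801/14400)·13 − (13/40)·(-77/24) = 110357/3600, so a = 441428/195285.
Then b = ((-77/24) − (13/40)·(441428/195285))/(32801/14400) = -22536/13019.

a = 2.2604, b = -1.7310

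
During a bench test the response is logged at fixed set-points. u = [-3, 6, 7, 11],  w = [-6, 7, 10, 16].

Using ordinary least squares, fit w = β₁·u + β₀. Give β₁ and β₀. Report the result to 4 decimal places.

The normal equations are: 215·β₁ + 21·β₀ = 306;  21·β₁ + 4·β₀ = 27.
(Σu·u = 215, Σu = 21, Σ1 = 4, Σu·w = 306, Σw = 27.)
det = 215·4 − 21² = 419.
β₁ = (306·4 − 21·27)/419 = 657/419; β₀ = (215·27 − 21·306)/419 = -621/419.

β₁ = 1.5680, β₀ = -1.4821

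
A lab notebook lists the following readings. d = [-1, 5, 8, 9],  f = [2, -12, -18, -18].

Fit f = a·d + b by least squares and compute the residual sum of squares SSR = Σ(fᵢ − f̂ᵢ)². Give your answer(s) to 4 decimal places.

Sums needed: Σd·d = 171, Σd = 21, Σ1 = 4.
And Σd·f = -368, Σf = -46.
So XᵀX·[a, b]ᵀ = Xᵀf: [[171, 21]; [21, 4]]·[a, b]ᵀ = [-368, -46]ᵀ.
Δ = 171·4 − 21² = 243.
a = ((-368)·4 − 21·(-46))/243 = -506/243; b = (171·(-46) − 21·(-368))/243 = -46/81.
Residuals: 118/243, -248/243, -188/243, 106/81; SSR = 872/243.

SSR = 3.5885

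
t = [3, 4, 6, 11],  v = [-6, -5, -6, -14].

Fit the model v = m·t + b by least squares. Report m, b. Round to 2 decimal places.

The normal equations are: 182·m + 24·b = -228;  24·m + 4·b = -31.
(Σt·t = 182, Σt = 24, Σ1 = 4, Σt·v = -228, Σv = -31.)
Δ = 182·4 − 24² = 152.
m = ((-228)·4 − 24·(-31))/152 = -21/19; b = (182·(-31) − 24·(-228))/152 = -85/76.

m = -1.11, b = -1.12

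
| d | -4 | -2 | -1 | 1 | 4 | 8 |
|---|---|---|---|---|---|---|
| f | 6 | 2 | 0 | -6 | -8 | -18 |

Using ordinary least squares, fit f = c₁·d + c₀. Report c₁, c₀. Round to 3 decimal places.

c₁ = -1.938, c₀ = -2.063

Normal-equation sums: Σd·d = 102, Σd = 6, Σ1 = 6.
Moment sums: Σd·f = -210, Σf = -24.
Normal equations: [[102, 6]; [6, 6]]·[c₁, c₀]ᵀ = [-210, -24]ᵀ.
Eliminating c₀: 6·(row 1) − 6·(row 2) gives 576·c₁ = 6·(-210) − 6·(-24) = -1116, so c₁ = -31/16.
Then c₀ = ((-24) − 6·(-31/16))/6 = -33/16.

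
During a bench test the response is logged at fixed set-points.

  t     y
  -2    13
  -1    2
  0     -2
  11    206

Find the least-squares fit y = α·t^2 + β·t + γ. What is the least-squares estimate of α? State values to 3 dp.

Setting ∂/∂α … = 0 gives: 14658·α + 1322·β + 126·γ = 24980;  1322·α + 126·β + 8·γ = 2238;  126·α + 8·β + 4·γ = 219.
(Σt^2·t^2 = 14658, Σt^2·t = 1322, Σt^2 = 126, Σt·t = 126, Σt = 8, Σ1 = 4, Σt^2·y = 24980, Σt·y = 2238, Σy = 219.)
Row-reducing yields α = 12593/6178, β = -21401/6178, γ = -7816/3089.

α = 2.038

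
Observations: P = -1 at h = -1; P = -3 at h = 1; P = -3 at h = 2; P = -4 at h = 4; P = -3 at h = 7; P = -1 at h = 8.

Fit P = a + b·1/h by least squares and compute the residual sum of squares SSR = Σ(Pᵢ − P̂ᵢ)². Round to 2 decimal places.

SSR = 4.61

Normal-equation sums: Σ1 = 6, Σ1/h = 57/56, Σ1/h·1/h = 7365/3136.
Right-hand side: ΣP = -15, Σ1/h·P = -283/56.
Δ = 6·(7365/3136) − (57/56)² = 40941/3136.
a = ((-15)·(7365/3136) − (57/56)·(-283/56))/(40941/3136) = -31448/13647; b = (6·(-283/56) − (57/56)·(-15))/(40941/3136) = -15736/13647.
Residuals: 2065/13647, 2081/4549, -1625/13647, -6402/4549, -2415/4549, 19768/13647; SSR = 62872/13647.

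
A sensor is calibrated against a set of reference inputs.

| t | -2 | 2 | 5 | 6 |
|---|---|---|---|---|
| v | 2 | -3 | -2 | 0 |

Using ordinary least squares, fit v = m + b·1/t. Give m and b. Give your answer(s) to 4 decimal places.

m = -0.2995, b = -4.9142

Compute the Gram sums: Σ1 = 4, Σ1/t = 11/30, Σ1/t·1/t = 511/900.
Moment sums: Σv = -3, Σ1/t·v = -29/10.
AᵀA·[m, b]ᵀ = Aᵀv becomes [[4, 11/30]; [11/30, 511/900]]·[m, b]ᵀ = [-3, -29/10]ᵀ.
Δ = 4·(511/900) − (11/30)² = 641/300.
m = ((-3)·(511/900) − (11/30)·(-29/10))/(641/300) = -192/641; b = (4·(-29/10) − (11/30)·(-3))/(641/300) = -3150/641.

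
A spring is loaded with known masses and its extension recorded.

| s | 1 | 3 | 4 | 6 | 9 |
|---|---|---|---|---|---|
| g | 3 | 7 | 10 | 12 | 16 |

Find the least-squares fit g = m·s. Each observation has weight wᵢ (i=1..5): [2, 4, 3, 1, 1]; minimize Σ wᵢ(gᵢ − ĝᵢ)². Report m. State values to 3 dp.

Forming XᵀWX = [[203]] and XᵀWg = [426]ᵀ gives XᵀWX·[m]ᵀ = XᵀWg.
m = 426/203 = 2.09852.

m = 2.099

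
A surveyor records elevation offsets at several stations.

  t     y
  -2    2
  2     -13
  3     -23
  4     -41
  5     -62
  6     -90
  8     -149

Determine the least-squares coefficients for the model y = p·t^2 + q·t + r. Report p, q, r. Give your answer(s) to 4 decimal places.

Entries of MᵀM: Σt^2·t^2 = 6386, Σt^2·t = 944, Σt^2 = 158, Σt·t = 158, Σt = 26, Σ1 = 7.
Moment sums: Σt^2·y = -15233, Σt·y = -2305, Σy = -376.
Row-reducing yields p = -62977/31962, q = -532603/159810, r = 11942/3805.

p = -1.9704, q = -3.3327, r = 3.1385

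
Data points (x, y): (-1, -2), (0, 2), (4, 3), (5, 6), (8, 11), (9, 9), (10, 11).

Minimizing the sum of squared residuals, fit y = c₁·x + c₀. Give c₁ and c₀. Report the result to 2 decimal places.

Setting ∂/∂c₁ … = 0 gives: 287·c₁ + 35·c₀ = 323;  35·c₁ + 7·c₀ = 40.
det = 287·7 − 35² = 784.
c₁ = (323·7 − 35·40)/784 = 123/112; c₀ = (287·40 − 35·323)/784 = 25/112.

c₁ = 1.10, c₀ = 0.22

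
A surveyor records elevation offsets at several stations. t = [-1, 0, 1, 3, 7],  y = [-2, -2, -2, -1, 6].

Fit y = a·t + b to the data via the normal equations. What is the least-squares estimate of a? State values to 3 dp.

The normal system MᵀM·[a, b]ᵀ = Mᵀy is [[60, 10]; [10, 5]]·[a, b]ᵀ = [39, -1]ᵀ.
det = 60·5 − 10² = 200.
a = (39·5 − 10·(-1))/200 = 41/40; b = (60·(-1) − 10·39)/200 = -9/4.

a = 1.025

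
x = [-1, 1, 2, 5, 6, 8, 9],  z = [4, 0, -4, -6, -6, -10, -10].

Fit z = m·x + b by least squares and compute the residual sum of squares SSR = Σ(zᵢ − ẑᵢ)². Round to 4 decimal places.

Entries of MᵀM: Σx·x = 212, Σx = 30, Σ1 = 7.
Right-hand side: Σx·z = -248, Σz = -32.
Normal equations: [[212, 30]; [30, 7]]·[m, b]ᵀ = [-248, -32]ᵀ.
Determinant 212·7 − 30² = 584.
m = ((-248)·7 − 30·(-32))/584 = -97/73; b = (212·(-32) − 30·(-248))/584 = 82/73.
Residuals: 113/73, 15/73, -180/73, -35/73, 62/73, -36/73, 61/73; SSR = 760/73.

SSR = 10.4110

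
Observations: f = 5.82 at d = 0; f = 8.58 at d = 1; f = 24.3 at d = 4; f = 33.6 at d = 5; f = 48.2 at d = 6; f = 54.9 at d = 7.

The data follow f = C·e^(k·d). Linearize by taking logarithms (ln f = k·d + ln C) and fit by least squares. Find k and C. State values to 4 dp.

k = 0.3314, C = 6.1241

With ln fᵢ as the transformed response and dᵢ as the regressor:
XᵀX = [[127.0000, 23.0000]; [23.0000, 6]], rhs = [83.7747, 18.4966]ᵀ  (here Σd = 23.0000, Σ(d)² = 127.0000, Σln f = 18.4966, Σd·ln f = 83.7747).
Slope k = (n·Σd·ln f − Σd·Σln f)/(n·Σ(d)² − (Σd)²) = (6·83.7747 − 23.0000·18.4966)/233.0000 = 0.33144; ln C = (Σln f − k·Σd)/n = 1.81224, so C = exp(1.81224) = 6.12412.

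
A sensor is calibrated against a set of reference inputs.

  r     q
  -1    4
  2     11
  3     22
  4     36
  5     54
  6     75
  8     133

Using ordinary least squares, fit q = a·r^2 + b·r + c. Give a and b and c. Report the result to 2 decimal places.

a = 1.99, b = 0.35, c = 2.49

Sums needed: Σr^2·r^2 = 6371, Σr^2·r = 951, Σr^2 = 155, Σr·r = 155, Σr = 27, Σ1 = 7.
For Mᵀq: Σr^2·q = 13384, Σr·q = 2012, Σq = 335.
So MᵀM·[a, b, c]ᵀ = Mᵀq: [[6371, 951, 155]; [951, 155, 27]; [155, 27, 7]]·[a, b, c]ᵀ = [13384, 2012, 335]ᵀ.
Row-reducing yields a = 86115/43316, b = 15149/43316, c = 3847/1547.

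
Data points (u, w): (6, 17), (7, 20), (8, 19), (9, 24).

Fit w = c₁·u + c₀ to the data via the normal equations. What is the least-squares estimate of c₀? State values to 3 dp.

c₀ = 5.000

Normal-equation sums: Σu·u = 230, Σu = 30, Σ1 = 4.
Right-hand side: Σu·w = 610, Σw = 80.
Eliminating c₀: 4·(row 1) − 30·(row 2) gives 20·c₁ = 4·610 − 30·80 = 40, so c₁ = 2.
Then c₀ = (80 − 30·2)/4 = 5.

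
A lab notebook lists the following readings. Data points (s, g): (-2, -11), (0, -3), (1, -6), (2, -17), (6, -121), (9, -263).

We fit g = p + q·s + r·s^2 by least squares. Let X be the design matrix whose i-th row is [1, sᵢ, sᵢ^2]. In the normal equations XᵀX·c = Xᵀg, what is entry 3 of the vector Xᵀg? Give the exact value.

Entry 3 ↔ basis s^2, so (Xᵀg)_{3} = Σᵢ (s^2)·gᵢ = (4)·(-11) + (0)·(-3) + (1)·(-6) + (4)·(-17) + (36)·(-121) + (81)·(-263) = -25777.

-25777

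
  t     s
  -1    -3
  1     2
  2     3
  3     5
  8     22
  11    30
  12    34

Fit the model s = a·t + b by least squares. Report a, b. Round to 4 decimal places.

Compute the Gram sums: Σt·t = 344, Σt = 36, Σ1 = 7.
For Mᵀs: Σt·s = 940, Σs = 93.
MᵀM·[a, b]ᵀ = Mᵀs becomes [[344, 36]; [36, 7]]·[a, b]ᵀ = [940, 93]ᵀ.
Eliminating b: 7·(row 1) − 36·(row 2) gives 1112·a = 7·940 − 36·93 = 3232, so a = 404/139.
Then b = (93 − 36·(404/139))/7 = -231/139.

a = 2.9065, b = -1.6619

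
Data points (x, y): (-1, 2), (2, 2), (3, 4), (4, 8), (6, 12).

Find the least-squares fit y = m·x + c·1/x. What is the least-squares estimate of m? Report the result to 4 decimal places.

m = 2.1132

Forming MᵀM = [[66, 5]; [5, 209/144]] and Mᵀy = [118, 13/3]ᵀ gives MᵀM·[m, c]ᵀ = Mᵀy.
Eliminating c: (209/144)·(row 1) − 5·(row 2) gives (1699/24)·m = (209/144)·118 − 5·(13/3) = 10771/72, so m = 10771/5097.
Then c = ((13/3) − 5·(10771/5097))/(209/144) = -7296/1699.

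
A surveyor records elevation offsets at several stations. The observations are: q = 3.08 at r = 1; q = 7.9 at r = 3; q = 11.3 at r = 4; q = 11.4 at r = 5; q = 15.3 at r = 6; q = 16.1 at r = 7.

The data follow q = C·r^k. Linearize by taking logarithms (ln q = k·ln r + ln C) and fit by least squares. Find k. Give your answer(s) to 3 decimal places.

k = 0.862

Let Y = ln q. Fitting Y = k·ln r + ln C by least squares:
Sums: Σln r = 7.8320, Σ(ln r)² = 12.7160, Σln q = 13.5569, Σln r·ln q = 19.8439.
Normal system: [[12.7160, 7.8320]; [7.8320, 6]]·[k, ln C]ᵀ = [19.8439, 13.5569]ᵀ.
Solving (det = 14.9557): k = 0.86160, ln C = 1.13481.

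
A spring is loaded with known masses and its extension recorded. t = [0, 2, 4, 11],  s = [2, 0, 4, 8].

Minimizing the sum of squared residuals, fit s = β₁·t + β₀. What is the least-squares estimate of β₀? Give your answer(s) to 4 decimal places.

β₀ = 0.7491

Normal-equation sums: Σt·t = 141, Σt = 17, Σ1 = 4.
Moment sums: Σt·s = 104, Σs = 14.
AᵀA·[β₁, β₀]ᵀ = Aᵀs becomes [[141, 17]; [17, 4]]·[β₁, β₀]ᵀ = [104, 14]ᵀ.
Determinant 141·4 − 17² = 275.
β₁ = (104·4 − 17·14)/275 = 178/275; β₀ = (141·14 − 17·104)/275 = 206/275.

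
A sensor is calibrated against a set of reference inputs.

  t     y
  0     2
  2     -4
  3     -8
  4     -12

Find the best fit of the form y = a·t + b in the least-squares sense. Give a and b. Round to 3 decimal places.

MᵀM·[a, b]ᵀ = Mᵀy reads: 29·a + 9·b = -80;  9·a + 4·b = -22.
(Σt·t = 29, Σt = 9, Σ1 = 4, Σt·y = -80, Σy = -22.)
Δ = 29·4 − 9² = 35.
a = ((-80)·4 − 9·(-22))/35 = -122/35; b = (29·(-22) − 9·(-80))/35 = 82/35.

a = -3.486, b = 2.343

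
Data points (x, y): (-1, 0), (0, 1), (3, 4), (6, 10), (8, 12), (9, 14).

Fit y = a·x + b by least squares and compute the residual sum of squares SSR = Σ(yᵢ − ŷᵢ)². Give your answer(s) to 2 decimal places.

SSR = 2.13

AᵀA·[a, b]ᵀ = Aᵀy reads: 191·a + 25·b = 294;  25·a + 6·b = 41.
(Σx·x = 191, Σx = 25, Σ1 = 6, Σx·y = 294, Σy = 41.)
Δ = 191·6 − 25² = 521.
a = (294·6 − 25·41)/521 = 739/521; b = (191·41 − 25·294)/521 = 481/521.
Residuals: 258/521, 40/521, -614/521, 295/521, -141/521, 162/521; SSR = 1110/521.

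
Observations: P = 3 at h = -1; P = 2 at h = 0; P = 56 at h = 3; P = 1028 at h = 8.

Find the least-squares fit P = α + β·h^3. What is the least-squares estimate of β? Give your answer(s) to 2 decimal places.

Compute the Gram sums: Σ1 = 4, Σh^3 = 538, Σh^3·h^3 = 262874.
For MᵀP: ΣP = 1089, Σh^3·P = 527845.
So MᵀM·[α, β]ᵀ = MᵀP: [[4, 538]; [538, 262874]]·[α, β]ᵀ = [1089, 527845]ᵀ.
Determinant 4·262874 − 538² = 762052.
α = (1089·262874 − 538·527845)/762052 = 572294/190513; β = (4·527845 − 538·1089)/762052 = 762749/381026.

β = 2.00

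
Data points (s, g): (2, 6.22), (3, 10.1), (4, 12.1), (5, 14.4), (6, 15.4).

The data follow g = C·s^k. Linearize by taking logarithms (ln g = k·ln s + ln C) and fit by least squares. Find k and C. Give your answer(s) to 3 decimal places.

k = 0.823, C = 3.758

Let Y = ln g. Fitting Y = k·ln s + ln C by least squares:
XᵀX = [[9.4099, 6.5793]; [6.5793, 5]], rhs = [16.4559, 12.0351]ᵀ  (here Σln s = 6.5793, Σ(ln s)² = 9.4099, Σln g = 12.0351, Σln s·ln g = 16.4559).
Solving (det = 3.7630): k = 0.82312, ln C = 1.32392, so C = exp(1.32392) = 3.75811.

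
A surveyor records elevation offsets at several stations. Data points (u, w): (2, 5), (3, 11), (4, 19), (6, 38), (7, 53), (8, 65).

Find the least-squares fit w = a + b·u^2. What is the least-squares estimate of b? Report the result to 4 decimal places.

b = 1.0057

Entries of XᵀX: Σ1 = 6, Σu^2 = 178, Σu^2·u^2 = 8146.
Right-hand side: Σw = 191, Σu^2·w = 8548.
Δ = 6·8146 − 178² = 17192.
a = (191·8146 − 178·8548)/17192 = 2453/1228; b = (6·8548 − 178·191)/17192 = 1235/1228.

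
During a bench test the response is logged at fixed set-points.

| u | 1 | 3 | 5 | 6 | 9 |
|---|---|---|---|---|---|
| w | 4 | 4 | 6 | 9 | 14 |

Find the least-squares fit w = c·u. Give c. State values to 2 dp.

c = 1.49

Normal-equation sums: Σu·u = 152.
For Xᵀw: Σu·w = 226.
c = 226/152 = 1.48684.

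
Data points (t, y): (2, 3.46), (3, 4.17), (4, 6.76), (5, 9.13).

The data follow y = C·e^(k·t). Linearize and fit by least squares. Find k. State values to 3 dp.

Taking logs, ln y = k·t + ln C, so regress ln y on t.
Σt = 14.0000, Σ(t)² = 54.0000, Σln y = 6.7918, Σt·ln y = 25.4682.
Equations: 54.0000·k + 14.0000·ln C = 25.4682;  14.0000·k + 4·ln C = 6.7918.
Δ = 54.0000·4 − (14.0000)² = 20.0000; k = (25.4682·4 − 14.0000·6.7918)/20.0000 = 0.33940, ln C = (54.0000·6.7918 − 14.0000·25.4682)/20.0000 = 0.51004.

k = 0.339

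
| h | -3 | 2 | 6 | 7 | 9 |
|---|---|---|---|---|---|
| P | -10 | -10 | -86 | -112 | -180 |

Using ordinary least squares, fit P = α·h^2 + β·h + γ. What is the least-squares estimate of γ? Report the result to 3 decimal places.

γ = 1.318

Setting ∂/∂α … = 0 gives: 10355·α + 1269·β + 179·γ = -23294;  1269·α + 179·β + 21·γ = -2910;  179·α + 21·β + 5·γ = -398.
Inverting the 3×3 Gram matrix, [α, β, γ]ᵀ = [-37675/18932, -43611/18932, 6236/4733]ᵀ.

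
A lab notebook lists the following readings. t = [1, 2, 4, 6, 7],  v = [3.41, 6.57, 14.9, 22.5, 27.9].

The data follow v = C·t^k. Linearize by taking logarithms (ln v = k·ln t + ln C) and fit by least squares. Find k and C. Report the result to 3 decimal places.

Linearized form: ln v = k·ln t + ln C. From the 5 transformed points,
Sums: Σln t = 5.8171, Σ(ln t)² = 9.3992, Σln v = 12.2527, Σln t·ln v = 17.1056.
Normal system: [[9.3992, 5.8171]; [5.8171, 5]]·[k, ln C]ᵀ = [17.1056, 12.2527]ᵀ.
Δ = 9.3992·5 − (5.8171)² = 13.1574; k = (17.1056·5 − 5.8171·12.2527)/13.1574 = 1.08324, ln C = (9.3992·12.2527 − 5.8171·17.1056)/13.1574 = 1.19028, so C = exp(1.19028) = 3.28800.

k = 1.083, C = 3.288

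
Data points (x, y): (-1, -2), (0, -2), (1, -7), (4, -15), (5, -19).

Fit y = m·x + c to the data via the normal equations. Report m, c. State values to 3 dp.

m = -2.948, c = -3.694

With design matrix M, MᵀM = [[43, 9]; [9, 5]] and Mᵀy = [-160, -45]ᵀ.
Eliminating c: 5·(row 1) − 9·(row 2) gives 134·m = 5·(-160) − 9·(-45) = -395, so m = -395/134.
Then c = ((-45) − 9·(-395/134))/5 = -495/134.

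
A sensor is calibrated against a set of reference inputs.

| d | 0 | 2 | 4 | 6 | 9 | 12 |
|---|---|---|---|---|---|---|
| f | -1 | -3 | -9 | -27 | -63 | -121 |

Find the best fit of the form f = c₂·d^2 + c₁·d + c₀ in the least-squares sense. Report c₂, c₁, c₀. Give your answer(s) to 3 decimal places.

c₂ = -0.978, c₁ = 1.834, c₀ = -1.603

Setting ∂/∂c₂ … = 0 gives: 28865·c₂ + 2745·c₁ + 281·c₀ = -23655;  2745·c₂ + 281·c₁ + 33·c₀ = -2223;  281·c₂ + 33·c₁ + 6·c₀ = -224.
(Σd^2·d^2 = 28865, Σd^2·d = 2745, Σd^2 = 281, Σd·d = 281, Σd = 33, Σ1 = 6, Σd^2·f = -23655, Σd·f = -2223, Σf = -224.)
Row-reducing yields c₂ = -8260/8443, c₁ = 15486/8443, c₀ = -13535/8443.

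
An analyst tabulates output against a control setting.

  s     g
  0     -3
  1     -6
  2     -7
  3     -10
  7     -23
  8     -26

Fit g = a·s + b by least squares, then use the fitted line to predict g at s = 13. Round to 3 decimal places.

ĝ = -40.290

From the data, Σs·s = 127, Σs = 21, Σ1 = 6.
Right-hand side: Σs·g = -419, Σg = -75.
Eliminating b: 6·(row 1) − 21·(row 2) gives 321·a = 6·(-419) − 21·(-75) = -939, so a = -313/107.
Then b = ((-75) − 21·(-313/107))/6 = -242/107.
At s = 13: ĝ = (-313/107)·(13) + (-242/107)·(1) = -4311/107.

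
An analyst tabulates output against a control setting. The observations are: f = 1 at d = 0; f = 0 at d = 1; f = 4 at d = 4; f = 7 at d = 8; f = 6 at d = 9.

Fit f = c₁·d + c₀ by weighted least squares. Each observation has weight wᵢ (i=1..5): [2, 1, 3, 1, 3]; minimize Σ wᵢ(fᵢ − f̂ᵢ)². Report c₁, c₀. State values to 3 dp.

c₁ = 0.627, c₀ = 0.889

Setting ∂/∂c₁ … = 0 gives: 356·c₁ + 48·c₀ = 266;  48·c₁ + 10·c₀ = 39.
(Σwᵢ·d·d = 356, Σwᵢ·d = 48, Σwᵢ·1 = 10, Σwᵢ·d·f = 266, Σwᵢ·f = 39.)
Eliminating c₀: 10·(row 1) − 48·(row 2) gives 1256·c₁ = 10·266 − 48·39 = 788, so c₁ = 197/314.
Then c₀ = (39 − 48·(197/314))/10 = 279/314.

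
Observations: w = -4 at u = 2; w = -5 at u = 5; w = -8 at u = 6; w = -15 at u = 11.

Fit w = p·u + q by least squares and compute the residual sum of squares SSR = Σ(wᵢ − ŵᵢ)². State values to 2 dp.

SSR = 4.57

The normal system MᵀM·[p, q]ᵀ = Mᵀw is [[186, 24]; [24, 4]]·[p, q]ᵀ = [-246, -32]ᵀ.
Eliminating q: 4·(row 1) − 24·(row 2) gives 168·p = 4·(-246) − 24·(-32) = -216, so p = -9/7.
Then q = ((-32) − 24·(-9/7))/4 = -2/7.
Residuals: -8/7, 12/7, 0, -4/7; SSR = 32/7.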